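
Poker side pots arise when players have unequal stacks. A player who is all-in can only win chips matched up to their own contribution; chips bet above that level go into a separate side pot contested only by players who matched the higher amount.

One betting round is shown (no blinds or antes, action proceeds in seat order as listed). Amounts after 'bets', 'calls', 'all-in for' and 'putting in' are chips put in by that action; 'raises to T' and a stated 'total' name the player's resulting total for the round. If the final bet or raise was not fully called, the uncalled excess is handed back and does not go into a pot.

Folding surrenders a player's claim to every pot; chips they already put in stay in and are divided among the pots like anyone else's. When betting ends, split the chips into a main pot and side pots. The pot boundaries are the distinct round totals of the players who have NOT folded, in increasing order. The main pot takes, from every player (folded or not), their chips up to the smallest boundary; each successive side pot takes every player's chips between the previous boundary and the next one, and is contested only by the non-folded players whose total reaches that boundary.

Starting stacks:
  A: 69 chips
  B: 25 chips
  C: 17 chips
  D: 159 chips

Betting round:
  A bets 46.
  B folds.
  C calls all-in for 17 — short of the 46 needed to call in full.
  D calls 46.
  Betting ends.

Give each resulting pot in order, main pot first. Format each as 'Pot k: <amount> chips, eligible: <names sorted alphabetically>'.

Pot 1: 51 chips, eligible: A, C, D
Pot 2: 58 chips, eligible: A, D

Derivation:
Contributions: A=46, C=17, D=46
Folded: B
Pot levels (distinct totals of non-folded players): 17, 46
Layer 1-17: 17 each from A, C, D = 17*3 = 51 chips; eligible A, C, D
Layer 18-46: 29 each from A, D = 29*2 = 58 chips; eligible A, D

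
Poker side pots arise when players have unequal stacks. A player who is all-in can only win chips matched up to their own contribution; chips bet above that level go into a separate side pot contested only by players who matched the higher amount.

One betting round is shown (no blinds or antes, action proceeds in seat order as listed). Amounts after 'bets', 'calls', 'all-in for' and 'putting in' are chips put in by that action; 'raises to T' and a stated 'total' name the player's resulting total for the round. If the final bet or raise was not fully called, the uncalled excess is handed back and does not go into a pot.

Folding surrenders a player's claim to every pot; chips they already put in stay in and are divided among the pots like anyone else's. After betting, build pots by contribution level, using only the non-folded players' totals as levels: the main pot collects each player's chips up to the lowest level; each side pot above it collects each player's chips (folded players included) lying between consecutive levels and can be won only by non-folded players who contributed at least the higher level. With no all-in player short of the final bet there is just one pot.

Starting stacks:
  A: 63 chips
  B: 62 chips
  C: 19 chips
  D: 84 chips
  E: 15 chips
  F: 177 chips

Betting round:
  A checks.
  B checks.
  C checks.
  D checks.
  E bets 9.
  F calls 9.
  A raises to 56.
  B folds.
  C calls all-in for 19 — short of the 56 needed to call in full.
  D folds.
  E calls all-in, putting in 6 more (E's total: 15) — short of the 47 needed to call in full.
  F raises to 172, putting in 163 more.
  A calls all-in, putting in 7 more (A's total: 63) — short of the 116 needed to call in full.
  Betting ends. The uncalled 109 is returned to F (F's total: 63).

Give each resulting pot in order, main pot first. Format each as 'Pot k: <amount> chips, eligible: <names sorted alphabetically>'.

Contributions (after 109 returned to F): A=63, C=19, E=15, F=63
Folded: B, D
Pot levels (distinct totals of non-folded players): 15, 19, 63
Layer 1-15: 15 each from A, C, E, F = 15*4 = 60 chips; eligible A, C, E, F
Layer 16-19: 4 each from A, C, F = 4*3 = 12 chips; eligible A, C, F
Layer 20-63: 44 each from A, F = 44*2 = 88 chips; eligible A, F

Pot 1: 60 chips, eligible: A, C, E, F
Pot 2: 12 chips, eligible: A, C, F
Pot 3: 88 chips, eligible: A, F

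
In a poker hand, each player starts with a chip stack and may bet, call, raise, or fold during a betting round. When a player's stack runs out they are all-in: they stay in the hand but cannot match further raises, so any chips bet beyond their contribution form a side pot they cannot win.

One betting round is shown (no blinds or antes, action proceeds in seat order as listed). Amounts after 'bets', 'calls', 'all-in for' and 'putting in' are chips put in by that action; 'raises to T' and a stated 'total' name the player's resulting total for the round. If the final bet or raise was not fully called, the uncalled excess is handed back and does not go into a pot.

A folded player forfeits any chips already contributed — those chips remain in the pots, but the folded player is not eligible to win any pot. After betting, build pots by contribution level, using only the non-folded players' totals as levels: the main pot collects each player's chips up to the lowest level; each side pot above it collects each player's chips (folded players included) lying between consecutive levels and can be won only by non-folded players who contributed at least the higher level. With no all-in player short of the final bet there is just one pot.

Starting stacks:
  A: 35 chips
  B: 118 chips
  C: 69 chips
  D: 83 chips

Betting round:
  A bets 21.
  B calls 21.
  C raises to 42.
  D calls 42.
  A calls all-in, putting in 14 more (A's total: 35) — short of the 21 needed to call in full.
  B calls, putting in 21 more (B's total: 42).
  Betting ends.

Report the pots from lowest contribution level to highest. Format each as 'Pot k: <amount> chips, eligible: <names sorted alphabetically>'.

Contributions: A=35, B=42, C=42, D=42
Pot levels (distinct totals of non-folded players): 35, 42
Layer 1-35: 35 each from A, B, C, D = 35*4 = 140 chips; eligible A, B, C, D
Layer 36-42: 7 each from B, C, D = 7*3 = 21 chips; eligible B, C, D

Pot 1: 140 chips, eligible: A, B, C, D
Pot 2: 21 chips, eligible: B, C, D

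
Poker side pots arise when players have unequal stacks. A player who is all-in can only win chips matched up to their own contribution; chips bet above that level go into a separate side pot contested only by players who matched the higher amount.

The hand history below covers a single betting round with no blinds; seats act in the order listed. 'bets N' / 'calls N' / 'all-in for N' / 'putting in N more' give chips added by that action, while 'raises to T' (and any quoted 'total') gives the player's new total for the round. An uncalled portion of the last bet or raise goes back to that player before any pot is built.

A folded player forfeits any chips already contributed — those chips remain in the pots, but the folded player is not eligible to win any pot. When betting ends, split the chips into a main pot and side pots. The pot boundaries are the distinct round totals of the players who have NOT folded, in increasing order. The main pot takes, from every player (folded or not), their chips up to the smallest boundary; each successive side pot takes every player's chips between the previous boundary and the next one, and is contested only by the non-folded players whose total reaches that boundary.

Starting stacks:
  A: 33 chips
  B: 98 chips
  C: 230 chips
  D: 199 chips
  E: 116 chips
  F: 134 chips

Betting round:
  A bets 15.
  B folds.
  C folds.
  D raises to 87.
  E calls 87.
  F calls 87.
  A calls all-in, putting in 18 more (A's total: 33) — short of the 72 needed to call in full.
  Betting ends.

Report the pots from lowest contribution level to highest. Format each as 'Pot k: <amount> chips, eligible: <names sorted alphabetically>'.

Pot 1: 132 chips, eligible: A, D, E, F
Pot 2: 162 chips, eligible: D, E, F

Derivation:
Contributions: A=33, D=87, E=87, F=87
Folded: B, C
Pot levels (distinct totals of non-folded players): 33, 87
Layer 1-33: 33 each from A, D, E, F = 33*4 = 132 chips; eligible A, D, E, F
Layer 34-87: 54 each from D, E, F = 54*3 = 162 chips; eligible D, E, F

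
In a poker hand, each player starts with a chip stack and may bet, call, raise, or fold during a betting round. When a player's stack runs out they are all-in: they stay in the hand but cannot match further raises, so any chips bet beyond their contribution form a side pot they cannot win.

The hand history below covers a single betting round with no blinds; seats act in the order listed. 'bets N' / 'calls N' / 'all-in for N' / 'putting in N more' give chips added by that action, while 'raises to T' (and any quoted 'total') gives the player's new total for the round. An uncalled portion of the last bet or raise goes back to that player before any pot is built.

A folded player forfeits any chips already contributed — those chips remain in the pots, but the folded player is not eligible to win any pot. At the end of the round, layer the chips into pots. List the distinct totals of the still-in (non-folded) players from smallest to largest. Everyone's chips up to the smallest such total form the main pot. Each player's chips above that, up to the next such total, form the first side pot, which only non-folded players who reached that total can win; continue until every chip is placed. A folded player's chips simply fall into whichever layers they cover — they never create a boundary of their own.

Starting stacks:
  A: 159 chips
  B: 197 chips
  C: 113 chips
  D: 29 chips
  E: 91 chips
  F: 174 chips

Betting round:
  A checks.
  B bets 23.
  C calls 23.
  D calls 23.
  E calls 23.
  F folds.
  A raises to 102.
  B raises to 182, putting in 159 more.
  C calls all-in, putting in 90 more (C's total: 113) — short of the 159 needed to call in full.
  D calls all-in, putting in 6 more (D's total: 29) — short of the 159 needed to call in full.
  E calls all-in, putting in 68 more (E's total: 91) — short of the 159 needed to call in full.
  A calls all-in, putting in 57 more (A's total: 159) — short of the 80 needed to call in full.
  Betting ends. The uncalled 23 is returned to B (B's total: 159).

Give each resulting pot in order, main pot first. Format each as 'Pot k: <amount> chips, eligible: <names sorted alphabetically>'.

Pot 1: 145 chips, eligible: A, B, C, D, E
Pot 2: 248 chips, eligible: A, B, C, E
Pot 3: 66 chips, eligible: A, B, C
Pot 4: 92 chips, eligible: A, B

Derivation:
Contributions (after 23 returned to B): A=159, B=159, C=113, D=29, E=91
Folded: F
Pot levels (distinct totals of non-folded players): 29, 91, 113, 159
Layer 1-29: 29 each from A, B, C, D, E = 29*5 = 145 chips; eligible A, B, C, D, E
Layer 30-91: 62 each from A, B, C, E = 62*4 = 248 chips; eligible A, B, C, E
Layer 92-113: 22 each from A, B, C = 22*3 = 66 chips; eligible A, B, C
Layer 114-159: 46 each from A, B = 46*2 = 92 chips; eligible A, B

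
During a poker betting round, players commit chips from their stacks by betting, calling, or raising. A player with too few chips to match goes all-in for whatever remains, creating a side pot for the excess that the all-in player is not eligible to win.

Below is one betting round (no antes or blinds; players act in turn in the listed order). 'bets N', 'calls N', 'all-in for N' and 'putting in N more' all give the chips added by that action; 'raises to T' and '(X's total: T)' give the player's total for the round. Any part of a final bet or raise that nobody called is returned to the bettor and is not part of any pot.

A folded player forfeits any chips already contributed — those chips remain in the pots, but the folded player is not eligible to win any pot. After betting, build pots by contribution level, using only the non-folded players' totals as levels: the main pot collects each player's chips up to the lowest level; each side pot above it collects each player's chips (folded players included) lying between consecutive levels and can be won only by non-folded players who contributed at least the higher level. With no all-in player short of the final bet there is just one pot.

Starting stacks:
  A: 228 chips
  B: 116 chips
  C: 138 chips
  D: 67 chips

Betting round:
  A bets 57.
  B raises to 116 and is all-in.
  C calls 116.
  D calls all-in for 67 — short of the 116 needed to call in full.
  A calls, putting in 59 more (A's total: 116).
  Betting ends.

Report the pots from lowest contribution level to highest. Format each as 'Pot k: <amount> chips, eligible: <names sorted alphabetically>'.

Pot 1: 268 chips, eligible: A, B, C, D
Pot 2: 147 chips, eligible: A, B, C

Derivation:
Contributions: A=116, B=116, C=116, D=67
Pot levels (distinct totals of non-folded players): 67, 116
Layer 1-67: 67 each from A, B, C, D = 67*4 = 268 chips; eligible A, B, C, D
Layer 68-116: 49 each from A, B, C = 49*3 = 147 chips; eligible A, B, C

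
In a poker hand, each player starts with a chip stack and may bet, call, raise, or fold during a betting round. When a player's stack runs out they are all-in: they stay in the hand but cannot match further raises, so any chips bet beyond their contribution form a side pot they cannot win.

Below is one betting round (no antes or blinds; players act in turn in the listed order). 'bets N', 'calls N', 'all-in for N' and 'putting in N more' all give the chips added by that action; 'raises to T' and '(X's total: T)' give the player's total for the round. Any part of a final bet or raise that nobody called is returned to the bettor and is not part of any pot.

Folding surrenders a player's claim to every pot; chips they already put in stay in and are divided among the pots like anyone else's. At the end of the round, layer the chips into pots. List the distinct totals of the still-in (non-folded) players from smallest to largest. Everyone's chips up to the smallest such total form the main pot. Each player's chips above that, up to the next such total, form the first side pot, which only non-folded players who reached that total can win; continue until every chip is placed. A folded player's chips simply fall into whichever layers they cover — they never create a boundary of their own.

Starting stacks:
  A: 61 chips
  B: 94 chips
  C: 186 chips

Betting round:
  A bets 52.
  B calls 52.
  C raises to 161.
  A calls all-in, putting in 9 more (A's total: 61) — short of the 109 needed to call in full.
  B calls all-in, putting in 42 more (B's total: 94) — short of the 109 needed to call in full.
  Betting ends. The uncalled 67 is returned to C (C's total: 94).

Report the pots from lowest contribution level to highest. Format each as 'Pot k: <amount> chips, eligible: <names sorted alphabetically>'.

Pot 1: 183 chips, eligible: A, B, C
Pot 2: 66 chips, eligible: B, C

Derivation:
Contributions (after 67 returned to C): A=61, B=94, C=94
Pot levels (distinct totals of non-folded players): 61, 94
Layer 1-61: 61 each from A, B, C = 61*3 = 183 chips; eligible A, B, C
Layer 62-94: 33 each from B, C = 33*2 = 66 chips; eligible B, C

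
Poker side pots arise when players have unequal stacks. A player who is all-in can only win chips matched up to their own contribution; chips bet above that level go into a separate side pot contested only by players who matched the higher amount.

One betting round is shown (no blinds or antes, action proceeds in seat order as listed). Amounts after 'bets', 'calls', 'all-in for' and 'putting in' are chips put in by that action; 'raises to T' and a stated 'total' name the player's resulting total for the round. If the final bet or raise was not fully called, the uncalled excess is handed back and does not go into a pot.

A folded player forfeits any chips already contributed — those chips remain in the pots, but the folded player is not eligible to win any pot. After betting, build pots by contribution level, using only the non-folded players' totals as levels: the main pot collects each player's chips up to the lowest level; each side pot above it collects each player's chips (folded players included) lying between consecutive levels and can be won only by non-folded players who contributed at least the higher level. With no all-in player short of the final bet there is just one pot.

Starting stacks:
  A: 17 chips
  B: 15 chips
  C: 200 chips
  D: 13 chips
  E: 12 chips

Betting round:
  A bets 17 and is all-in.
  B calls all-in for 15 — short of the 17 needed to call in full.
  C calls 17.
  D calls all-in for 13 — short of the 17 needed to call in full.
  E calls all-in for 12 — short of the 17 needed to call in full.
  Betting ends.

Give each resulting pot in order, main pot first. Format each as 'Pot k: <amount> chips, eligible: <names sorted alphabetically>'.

Contributions: A=17, B=15, C=17, D=13, E=12
Pot levels (distinct totals of non-folded players): 12, 13, 15, 17
Layer 1-12: 12 each from A, B, C, D, E = 12*5 = 60 chips; eligible A, B, C, D, E
Layer 13-13: 1 each from A, B, C, D = 1*4 = 4 chips; eligible A, B, C, D
Layer 14-15: 2 each from A, B, C = 2*3 = 6 chips; eligible A, B, C
Layer 16-17: 2 each from A, C = 2*2 = 4 chips; eligible A, C

Pot 1: 60 chips, eligible: A, B, C, D, E
Pot 2: 4 chips, eligible: A, B, C, D
Pot 3: 6 chips, eligible: A, B, C
Pot 4: 4 chips, eligible: A, C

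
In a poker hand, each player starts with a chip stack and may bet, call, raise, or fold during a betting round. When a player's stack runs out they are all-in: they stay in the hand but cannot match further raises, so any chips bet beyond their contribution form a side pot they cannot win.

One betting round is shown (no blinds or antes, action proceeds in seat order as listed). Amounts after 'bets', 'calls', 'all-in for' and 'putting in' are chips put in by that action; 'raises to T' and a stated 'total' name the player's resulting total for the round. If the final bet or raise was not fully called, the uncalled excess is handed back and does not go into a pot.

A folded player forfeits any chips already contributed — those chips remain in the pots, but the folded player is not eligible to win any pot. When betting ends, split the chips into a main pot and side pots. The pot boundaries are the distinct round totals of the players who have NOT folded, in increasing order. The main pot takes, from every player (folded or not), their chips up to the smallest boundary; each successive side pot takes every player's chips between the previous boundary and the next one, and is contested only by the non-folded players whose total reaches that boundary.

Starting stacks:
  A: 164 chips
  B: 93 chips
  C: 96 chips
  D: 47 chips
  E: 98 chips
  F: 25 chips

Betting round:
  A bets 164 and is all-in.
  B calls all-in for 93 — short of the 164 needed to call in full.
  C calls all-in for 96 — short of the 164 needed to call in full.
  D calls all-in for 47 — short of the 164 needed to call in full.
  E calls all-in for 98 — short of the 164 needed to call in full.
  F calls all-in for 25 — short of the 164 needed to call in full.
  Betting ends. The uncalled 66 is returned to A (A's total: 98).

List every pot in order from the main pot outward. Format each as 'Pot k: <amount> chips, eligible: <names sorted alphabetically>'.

Pot 1: 150 chips, eligible: A, B, C, D, E, F
Pot 2: 110 chips, eligible: A, B, C, D, E
Pot 3: 184 chips, eligible: A, B, C, E
Pot 4: 9 chips, eligible: A, C, E
Pot 5: 4 chips, eligible: A, E

Derivation:
Contributions (after 66 returned to A): A=98, B=93, C=96, D=47, E=98, F=25
Pot levels (distinct totals of non-folded players): 25, 47, 93, 96, 98
Layer 1-25: 25 each from A, B, C, D, E, F = 25*6 = 150 chips; eligible A, B, C, D, E, F
Layer 26-47: 22 each from A, B, C, D, E = 22*5 = 110 chips; eligible A, B, C, D, E
Layer 48-93: 46 each from A, B, C, E = 46*4 = 184 chips; eligible A, B, C, E
Layer 94-96: 3 each from A, C, E = 3*3 = 9 chips; eligible A, C, E
Layer 97-98: 2 each from A, E = 2*2 = 4 chips; eligible A, E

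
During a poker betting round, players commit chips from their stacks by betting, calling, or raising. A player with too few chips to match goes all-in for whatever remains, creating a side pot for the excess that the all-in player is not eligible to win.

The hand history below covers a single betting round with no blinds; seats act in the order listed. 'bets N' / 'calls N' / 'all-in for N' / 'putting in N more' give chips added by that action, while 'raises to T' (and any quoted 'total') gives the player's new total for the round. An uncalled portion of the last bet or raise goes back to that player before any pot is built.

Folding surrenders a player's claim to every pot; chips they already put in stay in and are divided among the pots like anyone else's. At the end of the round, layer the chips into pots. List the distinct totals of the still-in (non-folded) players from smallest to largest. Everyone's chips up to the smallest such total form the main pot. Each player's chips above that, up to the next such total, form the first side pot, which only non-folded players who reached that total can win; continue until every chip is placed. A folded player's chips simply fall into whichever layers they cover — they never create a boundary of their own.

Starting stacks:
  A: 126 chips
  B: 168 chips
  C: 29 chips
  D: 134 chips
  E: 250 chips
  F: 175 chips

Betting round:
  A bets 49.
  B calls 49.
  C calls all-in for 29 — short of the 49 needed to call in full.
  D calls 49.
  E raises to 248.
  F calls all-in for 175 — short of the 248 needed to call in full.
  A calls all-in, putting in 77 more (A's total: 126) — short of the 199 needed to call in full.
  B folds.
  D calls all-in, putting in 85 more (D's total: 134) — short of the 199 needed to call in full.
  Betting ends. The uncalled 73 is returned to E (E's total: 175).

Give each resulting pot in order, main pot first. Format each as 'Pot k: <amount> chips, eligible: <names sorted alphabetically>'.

Pot 1: 174 chips, eligible: A, C, D, E, F
Pot 2: 408 chips, eligible: A, D, E, F
Pot 3: 24 chips, eligible: D, E, F
Pot 4: 82 chips, eligible: E, F

Derivation:
Contributions (after 73 returned to E): A=126, B=49, C=29, D=134, E=175, F=175
Folded: B
Pot levels (distinct totals of non-folded players): 29, 126, 134, 175
Layer 1-29: 29 each from A, B, C, D, E, F = 29*6 = 174 chips; eligible A, C, D, E, F
Layer 30-126: A 97 + B 20 + D 97 + E 97 + F 97 = 408 chips; eligible A, D, E, F
Layer 127-134: 8 each from D, E, F = 8*3 = 24 chips; eligible D, E, F
Layer 135-175: 41 each from E, F = 41*2 = 82 chips; eligible E, F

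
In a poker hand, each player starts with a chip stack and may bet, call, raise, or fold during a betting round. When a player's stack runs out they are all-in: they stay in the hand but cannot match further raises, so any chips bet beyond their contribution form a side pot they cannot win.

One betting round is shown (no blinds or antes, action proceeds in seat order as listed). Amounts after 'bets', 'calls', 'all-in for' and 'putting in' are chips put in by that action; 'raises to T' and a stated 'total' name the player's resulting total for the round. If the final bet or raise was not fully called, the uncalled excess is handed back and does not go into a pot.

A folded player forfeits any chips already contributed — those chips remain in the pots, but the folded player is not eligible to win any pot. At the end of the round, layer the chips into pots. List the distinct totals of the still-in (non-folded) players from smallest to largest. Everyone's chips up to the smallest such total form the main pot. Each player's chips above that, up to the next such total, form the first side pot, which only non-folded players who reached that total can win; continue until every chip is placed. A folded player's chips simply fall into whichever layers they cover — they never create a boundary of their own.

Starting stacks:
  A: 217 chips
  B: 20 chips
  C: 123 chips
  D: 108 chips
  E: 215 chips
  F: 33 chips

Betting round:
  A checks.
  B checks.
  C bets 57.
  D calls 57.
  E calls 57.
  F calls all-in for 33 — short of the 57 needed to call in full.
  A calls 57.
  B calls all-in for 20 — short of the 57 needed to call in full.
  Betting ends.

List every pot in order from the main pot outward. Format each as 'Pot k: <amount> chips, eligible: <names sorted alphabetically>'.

Contributions: A=57, B=20, C=57, D=57, E=57, F=33
Pot levels (distinct totals of non-folded players): 20, 33, 57
Layer 1-20: 20 each from A, B, C, D, E, F = 20*6 = 120 chips; eligible A, B, C, D, E, F
Layer 21-33: 13 each from A, C, D, E, F = 13*5 = 65 chips; eligible A, C, D, E, F
Layer 34-57: 24 each from A, C, D, E = 24*4 = 96 chips; eligible A, C, D, E

Pot 1: 120 chips, eligible: A, B, C, D, E, F
Pot 2: 65 chips, eligible: A, C, D, E, F
Pot 3: 96 chips, eligible: A, C, D, E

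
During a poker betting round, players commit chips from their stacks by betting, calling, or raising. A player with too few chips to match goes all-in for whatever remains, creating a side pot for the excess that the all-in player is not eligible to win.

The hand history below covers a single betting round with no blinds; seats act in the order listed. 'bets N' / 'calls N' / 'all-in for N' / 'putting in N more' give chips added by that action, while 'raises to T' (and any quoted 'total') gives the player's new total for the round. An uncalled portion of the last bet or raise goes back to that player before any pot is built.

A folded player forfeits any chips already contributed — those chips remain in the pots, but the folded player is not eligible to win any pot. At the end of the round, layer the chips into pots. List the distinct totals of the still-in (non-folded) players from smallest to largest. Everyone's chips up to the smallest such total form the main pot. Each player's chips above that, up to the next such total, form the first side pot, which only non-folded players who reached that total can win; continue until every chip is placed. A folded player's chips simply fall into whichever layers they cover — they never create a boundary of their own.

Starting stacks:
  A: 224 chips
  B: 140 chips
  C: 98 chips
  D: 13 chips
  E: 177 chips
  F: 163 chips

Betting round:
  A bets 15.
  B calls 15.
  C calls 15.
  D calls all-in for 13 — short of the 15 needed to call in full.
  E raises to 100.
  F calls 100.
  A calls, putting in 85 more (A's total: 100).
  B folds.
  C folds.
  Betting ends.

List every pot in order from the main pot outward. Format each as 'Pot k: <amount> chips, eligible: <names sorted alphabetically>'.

Pot 1: 78 chips, eligible: A, D, E, F
Pot 2: 265 chips, eligible: A, E, F

Derivation:
Contributions: A=100, B=15, C=15, D=13, E=100, F=100
Folded: B, C
Pot levels (distinct totals of non-folded players): 13, 100
Layer 1-13: 13 each from A, B, C, D, E, F = 13*6 = 78 chips; eligible A, D, E, F
Layer 14-100: A 87 + B 2 + C 2 + E 87 + F 87 = 265 chips; eligible A, E, F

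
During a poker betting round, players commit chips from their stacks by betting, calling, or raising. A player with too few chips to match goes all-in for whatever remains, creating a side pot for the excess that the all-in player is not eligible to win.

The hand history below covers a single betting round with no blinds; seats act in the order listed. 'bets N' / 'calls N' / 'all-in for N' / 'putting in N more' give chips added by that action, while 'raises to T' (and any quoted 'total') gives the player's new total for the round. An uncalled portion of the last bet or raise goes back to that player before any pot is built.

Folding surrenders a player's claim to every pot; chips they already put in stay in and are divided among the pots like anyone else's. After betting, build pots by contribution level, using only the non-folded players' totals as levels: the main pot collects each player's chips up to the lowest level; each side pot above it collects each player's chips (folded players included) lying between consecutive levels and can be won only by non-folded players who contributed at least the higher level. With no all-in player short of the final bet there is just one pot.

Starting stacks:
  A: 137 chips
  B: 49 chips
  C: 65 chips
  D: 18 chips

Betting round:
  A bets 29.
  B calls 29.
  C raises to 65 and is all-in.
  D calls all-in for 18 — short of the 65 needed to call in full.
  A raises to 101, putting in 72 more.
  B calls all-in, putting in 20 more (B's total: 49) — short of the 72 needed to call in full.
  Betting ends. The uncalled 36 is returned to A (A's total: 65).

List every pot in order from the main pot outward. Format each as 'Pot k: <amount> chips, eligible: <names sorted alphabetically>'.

Contributions (after 36 returned to A): A=65, B=49, C=65, D=18
Pot levels (distinct totals of non-folded players): 18, 49, 65
Layer 1-18: 18 each from A, B, C, D = 18*4 = 72 chips; eligible A, B, C, D
Layer 19-49: 31 each from A, B, C = 31*3 = 93 chips; eligible A, B, C
Layer 50-65: 16 each from A, C = 16*2 = 32 chips; eligible A, C

Pot 1: 72 chips, eligible: A, B, C, D
Pot 2: 93 chips, eligible: A, B, C
Pot 3: 32 chips, eligible: A, C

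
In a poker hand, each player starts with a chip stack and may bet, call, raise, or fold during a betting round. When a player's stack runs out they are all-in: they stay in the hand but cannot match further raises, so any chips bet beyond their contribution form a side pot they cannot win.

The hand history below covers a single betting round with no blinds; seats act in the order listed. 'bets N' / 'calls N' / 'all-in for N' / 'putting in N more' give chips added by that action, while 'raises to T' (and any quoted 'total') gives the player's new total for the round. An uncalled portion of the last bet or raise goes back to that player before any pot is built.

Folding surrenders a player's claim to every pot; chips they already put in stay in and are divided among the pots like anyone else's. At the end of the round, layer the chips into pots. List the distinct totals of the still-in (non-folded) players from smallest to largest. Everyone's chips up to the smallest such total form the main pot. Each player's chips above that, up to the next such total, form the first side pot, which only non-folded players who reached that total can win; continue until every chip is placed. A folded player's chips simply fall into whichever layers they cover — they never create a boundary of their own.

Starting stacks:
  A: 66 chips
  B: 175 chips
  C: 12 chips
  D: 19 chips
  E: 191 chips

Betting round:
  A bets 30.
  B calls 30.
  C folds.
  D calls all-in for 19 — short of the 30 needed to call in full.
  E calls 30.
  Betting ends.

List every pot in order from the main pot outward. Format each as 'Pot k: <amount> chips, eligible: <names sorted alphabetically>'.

Pot 1: 76 chips, eligible: A, B, D, E
Pot 2: 33 chips, eligible: A, B, E

Derivation:
Contributions: A=30, B=30, D=19, E=30
Folded: C
Pot levels (distinct totals of non-folded players): 19, 30
Layer 1-19: 19 each from A, B, D, E = 19*4 = 76 chips; eligible A, B, D, E
Layer 20-30: 11 each from A, B, E = 11*3 = 33 chips; eligible A, B, E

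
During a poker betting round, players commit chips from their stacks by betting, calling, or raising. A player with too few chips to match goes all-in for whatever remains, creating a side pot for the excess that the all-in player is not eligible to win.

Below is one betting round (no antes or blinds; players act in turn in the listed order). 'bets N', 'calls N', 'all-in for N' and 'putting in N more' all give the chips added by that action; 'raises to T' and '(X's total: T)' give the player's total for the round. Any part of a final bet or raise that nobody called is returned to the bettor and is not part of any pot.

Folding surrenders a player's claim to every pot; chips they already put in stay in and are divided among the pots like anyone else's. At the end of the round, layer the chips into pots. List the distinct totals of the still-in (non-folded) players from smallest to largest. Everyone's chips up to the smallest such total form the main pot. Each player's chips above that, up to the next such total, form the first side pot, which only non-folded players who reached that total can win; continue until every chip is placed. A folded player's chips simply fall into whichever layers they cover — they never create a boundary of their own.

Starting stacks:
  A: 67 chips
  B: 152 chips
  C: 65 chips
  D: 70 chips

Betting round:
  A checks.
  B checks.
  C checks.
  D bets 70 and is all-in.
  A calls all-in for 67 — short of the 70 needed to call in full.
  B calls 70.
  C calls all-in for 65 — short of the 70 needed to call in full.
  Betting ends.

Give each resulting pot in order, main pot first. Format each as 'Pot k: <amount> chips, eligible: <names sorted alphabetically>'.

Contributions: A=67, B=70, C=65, D=70
Pot levels (distinct totals of non-folded players): 65, 67, 70
Layer 1-65: 65 each from A, B, C, D = 65*4 = 260 chips; eligible A, B, C, D
Layer 66-67: 2 each from A, B, D = 2*3 = 6 chips; eligible A, B, D
Layer 68-70: 3 each from B, D = 3*2 = 6 chips; eligible B, D

Pot 1: 260 chips, eligible: A, B, C, D
Pot 2: 6 chips, eligible: A, B, D
Pot 3: 6 chips, eligible: B, D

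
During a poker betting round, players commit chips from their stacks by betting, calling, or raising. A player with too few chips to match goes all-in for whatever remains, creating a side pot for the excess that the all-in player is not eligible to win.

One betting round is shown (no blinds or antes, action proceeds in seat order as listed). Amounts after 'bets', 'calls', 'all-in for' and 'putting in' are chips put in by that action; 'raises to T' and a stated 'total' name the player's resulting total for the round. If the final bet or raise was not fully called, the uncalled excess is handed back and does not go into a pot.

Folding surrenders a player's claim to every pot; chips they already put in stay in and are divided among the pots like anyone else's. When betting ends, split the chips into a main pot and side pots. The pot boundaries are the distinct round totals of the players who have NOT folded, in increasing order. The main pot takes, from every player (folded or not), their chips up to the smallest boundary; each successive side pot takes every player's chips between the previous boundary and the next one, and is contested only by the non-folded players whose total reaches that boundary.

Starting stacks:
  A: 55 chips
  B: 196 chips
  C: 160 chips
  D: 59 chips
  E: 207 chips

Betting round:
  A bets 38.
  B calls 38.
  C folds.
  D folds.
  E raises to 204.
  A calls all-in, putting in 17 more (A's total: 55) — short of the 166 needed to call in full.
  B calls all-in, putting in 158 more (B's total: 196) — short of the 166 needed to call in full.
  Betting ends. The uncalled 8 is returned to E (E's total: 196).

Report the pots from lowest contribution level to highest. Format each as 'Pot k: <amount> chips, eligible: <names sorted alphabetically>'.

Contributions (after 8 returned to E): A=55, B=196, E=196
Folded: C, D
Pot levels (distinct totals of non-folded players): 55, 196
Layer 1-55: 55 each from A, B, E = 55*3 = 165 chips; eligible A, B, E
Layer 56-196: 141 each from B, E = 141*2 = 282 chips; eligible B, E

Pot 1: 165 chips, eligible: A, B, E
Pot 2: 282 chips, eligible: B, E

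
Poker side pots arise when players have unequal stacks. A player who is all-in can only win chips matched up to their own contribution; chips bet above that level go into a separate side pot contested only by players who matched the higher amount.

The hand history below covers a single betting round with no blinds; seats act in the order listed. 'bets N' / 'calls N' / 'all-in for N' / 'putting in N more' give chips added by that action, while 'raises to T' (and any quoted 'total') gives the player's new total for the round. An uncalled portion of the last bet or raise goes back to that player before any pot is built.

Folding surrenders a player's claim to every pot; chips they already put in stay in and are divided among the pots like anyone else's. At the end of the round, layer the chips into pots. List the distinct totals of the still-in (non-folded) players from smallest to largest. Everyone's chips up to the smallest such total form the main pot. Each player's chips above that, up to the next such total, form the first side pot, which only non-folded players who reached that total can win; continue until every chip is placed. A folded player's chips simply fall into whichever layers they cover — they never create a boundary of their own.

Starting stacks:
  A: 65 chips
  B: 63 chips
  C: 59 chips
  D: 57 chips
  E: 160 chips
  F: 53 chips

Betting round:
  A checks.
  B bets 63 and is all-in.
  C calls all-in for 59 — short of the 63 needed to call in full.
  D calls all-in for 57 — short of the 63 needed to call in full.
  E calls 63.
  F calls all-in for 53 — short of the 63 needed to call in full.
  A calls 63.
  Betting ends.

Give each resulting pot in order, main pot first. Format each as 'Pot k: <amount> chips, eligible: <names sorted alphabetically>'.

Pot 1: 318 chips, eligible: A, B, C, D, E, F
Pot 2: 20 chips, eligible: A, B, C, D, E
Pot 3: 8 chips, eligible: A, B, C, E
Pot 4: 12 chips, eligible: A, B, E

Derivation:
Contributions: A=63, B=63, C=59, D=57, E=63, F=53
Pot levels (distinct totals of non-folded players): 53, 57, 59, 63
Layer 1-53: 53 each from A, B, C, D, E, F = 53*6 = 318 chips; eligible A, B, C, D, E, F
Layer 54-57: 4 each from A, B, C, D, E = 4*5 = 20 chips; eligible A, B, C, D, E
Layer 58-59: 2 each from A, B, C, E = 2*4 = 8 chips; eligible A, B, C, E
Layer 60-63: 4 each from A, B, E = 4*3 = 12 chips; eligible A, B, E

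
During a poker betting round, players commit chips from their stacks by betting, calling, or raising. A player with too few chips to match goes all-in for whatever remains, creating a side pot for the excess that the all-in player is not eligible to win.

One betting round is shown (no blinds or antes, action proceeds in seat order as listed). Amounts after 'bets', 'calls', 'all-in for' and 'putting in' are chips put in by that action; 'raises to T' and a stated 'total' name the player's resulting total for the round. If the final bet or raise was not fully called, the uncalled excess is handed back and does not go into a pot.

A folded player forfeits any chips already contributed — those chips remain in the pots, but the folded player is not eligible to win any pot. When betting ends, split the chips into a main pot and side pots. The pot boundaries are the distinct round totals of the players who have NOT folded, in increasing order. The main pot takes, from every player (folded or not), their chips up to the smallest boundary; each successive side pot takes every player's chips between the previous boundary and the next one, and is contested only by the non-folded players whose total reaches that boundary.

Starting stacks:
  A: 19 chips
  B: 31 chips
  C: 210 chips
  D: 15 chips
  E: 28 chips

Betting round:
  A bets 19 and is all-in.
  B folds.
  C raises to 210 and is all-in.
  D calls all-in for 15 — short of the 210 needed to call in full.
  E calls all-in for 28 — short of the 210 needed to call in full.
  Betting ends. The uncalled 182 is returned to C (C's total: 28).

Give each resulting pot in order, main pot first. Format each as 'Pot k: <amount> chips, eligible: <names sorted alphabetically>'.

Pot 1: 60 chips, eligible: A, C, D, E
Pot 2: 12 chips, eligible: A, C, E
Pot 3: 18 chips, eligible: C, E

Derivation:
Contributions (after 182 returned to C): A=19, C=28, D=15, E=28
Folded: B
Pot levels (distinct totals of non-folded players): 15, 19, 28
Layer 1-15: 15 each from A, C, D, E = 15*4 = 60 chips; eligible A, C, D, E
Layer 16-19: 4 each from A, C, E = 4*3 = 12 chips; eligible A, C, E
Layer 20-28: 9 each from C, E = 9*2 = 18 chips; eligible C, E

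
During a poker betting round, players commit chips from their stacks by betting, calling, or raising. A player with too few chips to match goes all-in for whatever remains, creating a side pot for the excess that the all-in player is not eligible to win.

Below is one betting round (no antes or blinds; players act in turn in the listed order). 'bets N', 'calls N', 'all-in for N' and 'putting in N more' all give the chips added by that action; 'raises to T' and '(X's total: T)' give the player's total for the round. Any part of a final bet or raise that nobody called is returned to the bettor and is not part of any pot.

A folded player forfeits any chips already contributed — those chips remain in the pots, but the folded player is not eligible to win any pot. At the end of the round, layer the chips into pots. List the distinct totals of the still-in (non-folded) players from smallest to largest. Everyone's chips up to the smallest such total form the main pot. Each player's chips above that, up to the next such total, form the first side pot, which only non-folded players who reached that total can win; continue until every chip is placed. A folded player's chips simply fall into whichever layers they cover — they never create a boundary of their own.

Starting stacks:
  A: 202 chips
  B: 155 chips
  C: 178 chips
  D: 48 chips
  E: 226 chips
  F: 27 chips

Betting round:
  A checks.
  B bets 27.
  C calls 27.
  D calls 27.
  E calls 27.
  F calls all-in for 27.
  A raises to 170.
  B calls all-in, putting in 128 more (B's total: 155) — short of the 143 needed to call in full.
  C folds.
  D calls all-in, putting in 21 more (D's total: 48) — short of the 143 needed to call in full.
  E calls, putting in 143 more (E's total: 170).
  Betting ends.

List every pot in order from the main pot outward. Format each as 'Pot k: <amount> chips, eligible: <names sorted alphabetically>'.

Pot 1: 162 chips, eligible: A, B, D, E, F
Pot 2: 84 chips, eligible: A, B, D, E
Pot 3: 321 chips, eligible: A, B, E
Pot 4: 30 chips, eligible: A, E

Derivation:
Contributions: A=170, B=155, C=27, D=48, E=170, F=27
Folded: C
Pot levels (distinct totals of non-folded players): 27, 48, 155, 170
Layer 1-27: 27 each from A, B, C, D, E, F = 27*6 = 162 chips; eligible A, B, D, E, F
Layer 28-48: 21 each from A, B, D, E = 21*4 = 84 chips; eligible A, B, D, E
Layer 49-155: 107 each from A, B, E = 107*3 = 321 chips; eligible A, B, E
Layer 156-170: 15 each from A, E = 15*2 = 30 chips; eligible A, E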